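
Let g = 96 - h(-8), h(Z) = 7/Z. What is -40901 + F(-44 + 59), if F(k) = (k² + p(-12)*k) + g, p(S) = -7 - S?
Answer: -324033/8 ≈ -40504.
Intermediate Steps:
g = 775/8 (g = 96 - 7/(-8) = 96 - 7*(-1)/8 = 96 - 1*(-7/8) = 96 + 7/8 = 775/8 ≈ 96.875)
F(k) = 775/8 + k² + 5*k (F(k) = (k² + (-7 - 1*(-12))*k) + 775/8 = (k² + (-7 + 12)*k) + 775/8 = (k² + 5*k) + 775/8 = 775/8 + k² + 5*k)
-40901 + F(-44 + 59) = -40901 + (775/8 + (-44 + 59)² + 5*(-44 + 59)) = -40901 + (775/8 + 15² + 5*15) = -40901 + (775/8 + 225 + 75) = -40901 + 3175/8 = -324033/8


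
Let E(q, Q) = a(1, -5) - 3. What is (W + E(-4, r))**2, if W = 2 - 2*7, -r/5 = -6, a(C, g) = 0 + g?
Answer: 400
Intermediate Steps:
a(C, g) = g
r = 30 (r = -5*(-6) = 30)
E(q, Q) = -8 (E(q, Q) = -5 - 3 = -8)
W = -12 (W = 2 - 14 = -12)
(W + E(-4, r))**2 = (-12 - 8)**2 = (-20)**2 = 400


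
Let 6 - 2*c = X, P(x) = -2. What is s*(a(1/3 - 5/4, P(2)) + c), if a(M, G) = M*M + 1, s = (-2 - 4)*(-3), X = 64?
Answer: -3911/8 ≈ -488.88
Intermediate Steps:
c = -29 (c = 3 - 1/2*64 = 3 - 32 = -29)
s = 18 (s = -6*(-3) = 18)
a(M, G) = 1 + M**2 (a(M, G) = M**2 + 1 = 1 + M**2)
s*(a(1/3 - 5/4, P(2)) + c) = 18*((1 + (1/3 - 5/4)**2) - 29) = 18*((1 + (-11/12)**2) - 29) = 18*((1 + 121/144) - 29) = 18*(265/144 - 29) = 18*(-3911/144) = -3911/8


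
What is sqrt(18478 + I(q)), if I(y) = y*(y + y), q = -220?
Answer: sqrt(115278) ≈ 339.53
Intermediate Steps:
I(y) = 2*y**2 (I(y) = y*(2*y) = 2*y**2)
sqrt(18478 + I(q)) = sqrt(18478 + 2*(-220)**2) = sqrt(18478 + 2*48400) = sqrt(18478 + 96800) = sqrt(115278)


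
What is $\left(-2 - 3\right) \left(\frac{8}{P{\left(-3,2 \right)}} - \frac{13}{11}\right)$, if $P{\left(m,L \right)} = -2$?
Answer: $\frac{285}{11} \approx 25.909$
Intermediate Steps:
$\left(-2 - 3\right) \left(\frac{8}{P{\left(-3,2 \right)}} - \frac{13}{11}\right) = \left(-2 - 3\right) \left(\frac{8}{-2} - \frac{13}{11}\right) = - 5 \left(8 \left(- \frac{1}{2}\right) - \frac{13}{11}\right) = - 5 \left(-4 - \frac{13}{11}\right) = \left(-5\right) \left(- \frac{57}{11}\right) = \frac{285}{11}$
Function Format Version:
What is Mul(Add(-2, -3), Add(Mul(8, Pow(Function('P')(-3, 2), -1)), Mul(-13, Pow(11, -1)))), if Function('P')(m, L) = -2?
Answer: Rational(285, 11) ≈ 25.909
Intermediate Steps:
Mul(Add(-2, -3), Add(Mul(8, Pow(Function('P')(-3, 2), -1)), Mul(-13, Pow(11, -1)))) = Mul(Add(-2, -3), Add(Mul(8, Pow(-2, -1)), Mul(-13, Pow(11, -1)))) = Mul(-5, Add(Mul(8, Rational(-1, 2)), Mul(-13, Rational(1, 11)))) = Mul(-5, Add(-4, Rational(-13, 11))) = Mul(-5, Rational(-57, 11)) = Rational(285, 11)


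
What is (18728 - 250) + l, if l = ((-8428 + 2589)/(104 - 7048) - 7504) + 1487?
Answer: 86535023/6944 ≈ 12462.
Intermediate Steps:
l = -41776209/6944 (l = (-5839/(-6944) - 7504) + 1487 = (-5839*(-1/6944) - 7504) + 1487 = (5839/6944 - 7504) + 1487 = -52101937/6944 + 1487 = -41776209/6944 ≈ -6016.2)
(18728 - 250) + l = (18728 - 250) - 41776209/6944 = 18478 - 41776209/6944 = 86535023/6944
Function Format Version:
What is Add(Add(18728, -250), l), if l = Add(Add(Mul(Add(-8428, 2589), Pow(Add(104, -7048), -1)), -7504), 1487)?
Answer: Rational(86535023, 6944) ≈ 12462.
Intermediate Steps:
l = Rational(-41776209, 6944) (l = Add(Add(Mul(-5839, Pow(-6944, -1)), -7504), 1487) = Add(Add(Mul(-5839, Rational(-1, 6944)), -7504), 1487) = Add(Add(Rational(5839, 6944), -7504), 1487) = Add(Rational(-52101937, 6944), 1487) = Rational(-41776209, 6944) ≈ -6016.2)
Add(Add(18728, -250), l) = Add(Add(18728, -250), Rational(-41776209, 6944)) = Add(18478, Rational(-41776209, 6944)) = Rational(86535023, 6944)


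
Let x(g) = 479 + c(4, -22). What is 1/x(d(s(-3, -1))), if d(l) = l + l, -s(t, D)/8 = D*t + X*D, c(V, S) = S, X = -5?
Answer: 1/457 ≈ 0.0021882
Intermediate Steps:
s(t, D) = 40*D - 8*D*t (s(t, D) = -8*(D*t - 5*D) = -8*(-5*D + D*t) = 40*D - 8*D*t)
d(l) = 2*l
x(g) = 457 (x(g) = 479 - 22 = 457)
1/x(d(s(-3, -1))) = 1/457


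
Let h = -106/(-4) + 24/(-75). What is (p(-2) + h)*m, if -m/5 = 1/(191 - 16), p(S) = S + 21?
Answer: -2259/1750 ≈ -1.2909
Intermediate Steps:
p(S) = 21 + S
h = 1309/50 (h = -106*(-¼) + 24*(-1/75) = 53/2 - 8/25 = 1309/50 ≈ 26.180)
m = -1/35 (m = -5/(191 - 16) = -5/175 = -5*1/175 = -1/35 ≈ -0.028571)
(p(-2) + h)*m = ((21 - 2) + 1309/50)*(-1/35) = (19 + 1309/50)*(-1/35) = (2259/50)*(-1/35) = -2259/1750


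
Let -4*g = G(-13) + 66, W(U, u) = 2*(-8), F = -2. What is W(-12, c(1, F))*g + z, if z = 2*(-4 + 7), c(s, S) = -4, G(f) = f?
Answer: 218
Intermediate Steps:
W(U, u) = -16
z = 6 (z = 2*3 = 6)
g = -53/4 (g = -(-13 + 66)/4 = -¼*53 = -53/4 ≈ -13.250)
W(-12, c(1, F))*g + z = -16*(-53/4) + 6 = 212 + 6 = 218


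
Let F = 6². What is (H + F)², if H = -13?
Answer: 529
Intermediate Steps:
F = 36
(H + F)² = (-13 + 36)² = 23² = 529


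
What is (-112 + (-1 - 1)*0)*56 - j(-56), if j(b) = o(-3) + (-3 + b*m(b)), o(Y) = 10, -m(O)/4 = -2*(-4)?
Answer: -8071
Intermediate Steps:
m(O) = -32 (m(O) = -(-8)*(-4) = -4*8 = -32)
j(b) = 7 - 32*b (j(b) = 10 + (-3 + b*(-32)) = 10 + (-3 - 32*b) = 7 - 32*b)
(-112 + (-1 - 1)*0)*56 - j(-56) = (-112 + (-1 - 1)*0)*56 - (7 - 32*(-56)) = (-112 - 2*0)*56 - (7 + 1792) = (-112 + 0)*56 - 1*1799 = -112*56 - 1799 = -6272 - 1799 = -8071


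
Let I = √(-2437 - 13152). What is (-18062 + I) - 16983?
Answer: -35045 + I*√15589 ≈ -35045.0 + 124.86*I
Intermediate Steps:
I = I*√15589 (I = √(-15589) = I*√15589 ≈ 124.86*I)
(-18062 + I) - 16983 = (-18062 + I*√15589) - 16983 = -35045 + I*√15589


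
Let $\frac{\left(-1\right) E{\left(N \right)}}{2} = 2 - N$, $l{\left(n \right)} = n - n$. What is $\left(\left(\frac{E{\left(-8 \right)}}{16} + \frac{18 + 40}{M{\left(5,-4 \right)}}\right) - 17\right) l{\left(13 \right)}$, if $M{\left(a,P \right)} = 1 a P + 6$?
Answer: $0$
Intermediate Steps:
$M{\left(a,P \right)} = 6 + P a$ ($M{\left(a,P \right)} = a P + 6 = P a + 6 = 6 + P a$)
$l{\left(n \right)} = 0$
$E{\left(N \right)} = -4 + 2 N$ ($E{\left(N \right)} = - 2 \left(2 - N\right) = -4 + 2 N$)
$\left(\left(\frac{E{\left(-8 \right)}}{16} + \frac{18 + 40}{M{\left(5,-4 \right)}}\right) - 17\right) l{\left(13 \right)} = \left(\left(\frac{-4 + 2 \left(-8\right)}{16} + \frac{18 + 40}{6 - 20}\right) - 17\right) 0 = \left(\left(\left(-4 - 16\right) \frac{1}{16} + \frac{58}{6 - 20}\right) - 17\right) 0 = \left(\left(\left(-20\right) \frac{1}{16} + \frac{58}{-14}\right) - 17\right) 0 = \left(\left(- \frac{5}{4} + 58 \left(- \frac{1}{14}\right)\right) - 17\right) 0 = \left(\left(- \frac{5}{4} - \frac{29}{7}\right) - 17\right) 0 = \left(- \frac{151}{28} - 17\right) 0 = \left(- \frac{627}{28}\right) 0 = 0$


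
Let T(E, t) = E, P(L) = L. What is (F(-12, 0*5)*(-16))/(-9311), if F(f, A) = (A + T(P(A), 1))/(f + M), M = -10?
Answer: 0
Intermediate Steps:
F(f, A) = 2*A/(-10 + f) (F(f, A) = (A + A)/(f - 10) = (2*A)/(-10 + f) = 2*A/(-10 + f))
(F(-12, 0*5)*(-16))/(-9311) = ((2*(0*5)/(-10 - 12))*(-16))/(-9311) = ((2*0/(-22))*(-16))*(-1/9311) = ((2*0*(-1/22))*(-16))*(-1/9311) = (0*(-16))*(-1/9311) = 0*(-1/9311) = 0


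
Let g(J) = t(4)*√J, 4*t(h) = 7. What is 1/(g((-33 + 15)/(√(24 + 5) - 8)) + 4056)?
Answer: 4*√(8 - √29)/(3*(7*√2 + 5408*√(8 - √29))) ≈ 0.00024627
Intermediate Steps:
t(h) = 7/4 (t(h) = (¼)*7 = 7/4)
g(J) = 7*√J/4
1/(g((-33 + 15)/(√(24 + 5) - 8)) + 4056) = 1/(7*√((-33 + 15)/(√(24 + 5) - 8))/4 + 4056) = 1/(7*√(-18/(√29 - 8))/4 + 4056) = 1/(7*√(-18/(-8 + √29))/4 + 4056) = 1/(7*(3*√2*√(-1/(-8 + √29)))/4 + 4056) = 1/(21*√2*√(-1/(-8 + √29))/4 + 4056) = 1/(4056 + 21*√2*√(-1/(-8 + √29))/4)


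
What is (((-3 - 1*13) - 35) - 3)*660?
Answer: -35640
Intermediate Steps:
(((-3 - 1*13) - 35) - 3)*660 = (((-3 - 13) - 35) - 3)*660 = ((-16 - 35) - 3)*660 = (-51 - 3)*660 = -54*660 = -35640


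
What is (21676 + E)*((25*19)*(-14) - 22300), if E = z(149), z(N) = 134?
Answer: -631399500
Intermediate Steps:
E = 134
(21676 + E)*((25*19)*(-14) - 22300) = (21676 + 134)*((25*19)*(-14) - 22300) = 21810*(475*(-14) - 22300) = 21810*(-6650 - 22300) = 21810*(-28950) = -631399500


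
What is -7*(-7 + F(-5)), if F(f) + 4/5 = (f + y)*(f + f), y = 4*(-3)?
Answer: -5677/5 ≈ -1135.4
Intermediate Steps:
y = -12
F(f) = -⅘ + 2*f*(-12 + f) (F(f) = -⅘ + (f - 12)*(f + f) = -⅘ + (-12 + f)*(2*f) = -⅘ + 2*f*(-12 + f))
-7*(-7 + F(-5)) = -7*(-7 + (-⅘ - 24*(-5) + 2*(-5)²)) = -7*(-7 + (-⅘ + 120 + 2*25)) = -7*(-7 + (-⅘ + 120 + 50)) = -7*(-7 + 846/5) = -7*811/5 = -5677/5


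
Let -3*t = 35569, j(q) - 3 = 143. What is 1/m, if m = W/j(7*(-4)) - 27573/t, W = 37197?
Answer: 5193074/1335137067 ≈ 0.0038895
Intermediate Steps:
j(q) = 146 (j(q) = 3 + 143 = 146)
t = -35569/3 (t = -1/3*35569 = -35569/3 ≈ -11856.)
m = 1335137067/5193074 (m = 37197/146 - 27573/(-35569/3) = 37197*(1/146) - 27573*(-3/35569) = 37197/146 + 82719/35569 = 1335137067/5193074 ≈ 257.10)
1/m = 1/(1335137067/5193074) = 5193074/1335137067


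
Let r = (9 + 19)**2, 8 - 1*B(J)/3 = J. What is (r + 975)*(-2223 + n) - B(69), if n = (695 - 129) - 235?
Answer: -3327845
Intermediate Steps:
B(J) = 24 - 3*J
n = 331 (n = 566 - 235 = 331)
r = 784 (r = 28**2 = 784)
(r + 975)*(-2223 + n) - B(69) = (784 + 975)*(-2223 + 331) - (24 - 3*69) = 1759*(-1892) - (24 - 207) = -3328028 - 1*(-183) = -3328028 + 183 = -3327845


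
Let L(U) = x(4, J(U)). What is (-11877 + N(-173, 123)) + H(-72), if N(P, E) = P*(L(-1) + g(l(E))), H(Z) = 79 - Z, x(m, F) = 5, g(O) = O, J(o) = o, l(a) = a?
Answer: -33870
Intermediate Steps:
L(U) = 5
N(P, E) = P*(5 + E)
(-11877 + N(-173, 123)) + H(-72) = (-11877 - 173*(5 + 123)) + (79 - 1*(-72)) = (-11877 - 173*128) + (79 + 72) = (-11877 - 22144) + 151 = -34021 + 151 = -33870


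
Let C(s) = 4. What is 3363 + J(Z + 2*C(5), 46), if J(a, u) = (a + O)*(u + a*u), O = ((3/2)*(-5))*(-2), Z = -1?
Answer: 11459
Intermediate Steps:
O = 15 (O = ((3*(1/2))*(-5))*(-2) = ((3/2)*(-5))*(-2) = -15/2*(-2) = 15)
J(a, u) = (15 + a)*(u + a*u) (J(a, u) = (a + 15)*(u + a*u) = (15 + a)*(u + a*u))
3363 + J(Z + 2*C(5), 46) = 3363 + 46*(15 + (-1 + 2*4)**2 + 16*(-1 + 2*4)) = 3363 + 46*(15 + (-1 + 8)**2 + 16*(-1 + 8)) = 3363 + 46*(15 + 7**2 + 16*7) = 3363 + 46*(15 + 49 + 112) = 3363 + 46*176 = 3363 + 8096 = 11459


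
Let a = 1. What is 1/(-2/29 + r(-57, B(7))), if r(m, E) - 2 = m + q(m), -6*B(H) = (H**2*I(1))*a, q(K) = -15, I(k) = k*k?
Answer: -29/2032 ≈ -0.014272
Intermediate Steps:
I(k) = k**2
B(H) = -H**2/6 (B(H) = -H**2*1**2/6 = -H**2*1/6 = -H**2/6)
r(m, E) = -13 + m (r(m, E) = 2 + (m - 15) = 2 + (-15 + m) = -13 + m)
1/(-2/29 + r(-57, B(7))) = 1/(-2/29 + (-13 - 57)) = 1/((1/29)*(-2) - 70) = 1/(-2/29 - 70) = 1/(-2032/29) = -29/2032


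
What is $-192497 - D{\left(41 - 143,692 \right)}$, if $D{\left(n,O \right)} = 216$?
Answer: $-192713$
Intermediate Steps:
$-192497 - D{\left(41 - 143,692 \right)} = -192497 - 216 = -192713$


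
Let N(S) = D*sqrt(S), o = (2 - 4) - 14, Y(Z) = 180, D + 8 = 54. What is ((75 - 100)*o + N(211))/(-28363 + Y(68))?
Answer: -400/28183 - 46*sqrt(211)/28183 ≈ -0.037902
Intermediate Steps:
D = 46 (D = -8 + 54 = 46)
o = -16 (o = -2 - 14 = -16)
N(S) = 46*sqrt(S)
((75 - 100)*o + N(211))/(-28363 + Y(68)) = ((75 - 100)*(-16) + 46*sqrt(211))/(-28363 + 180) = (-25*(-16) + 46*sqrt(211))/(-28183) = (400 + 46*sqrt(211))*(-1/28183) = -400/28183 - 46*sqrt(211)/28183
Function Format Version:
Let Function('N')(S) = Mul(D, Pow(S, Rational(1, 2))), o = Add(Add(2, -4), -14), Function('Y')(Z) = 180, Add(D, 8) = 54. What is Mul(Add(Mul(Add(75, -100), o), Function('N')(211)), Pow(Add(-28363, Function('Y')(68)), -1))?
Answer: Add(Rational(-400, 28183), Mul(Rational(-46, 28183), Pow(211, Rational(1, 2)))) ≈ -0.037902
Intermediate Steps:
D = 46 (D = Add(-8, 54) = 46)
o = -16 (o = Add(-2, -14) = -16)
Function('N')(S) = Mul(46, Pow(S, Rational(1, 2)))
Mul(Add(Mul(Add(75, -100), o), Function('N')(211)), Pow(Add(-28363, Function('Y')(68)), -1)) = Mul(Add(Mul(Add(75, -100), -16), Mul(46, Pow(211, Rational(1, 2)))), Pow(Add(-28363, 180), -1)) = Mul(Add(Mul(-25, -16), Mul(46, Pow(211, Rational(1, 2)))), Pow(-28183, -1)) = Mul(Add(400, Mul(46, Pow(211, Rational(1, 2)))), Rational(-1, 28183)) = Add(Rational(-400, 28183), Mul(Rational(-46, 28183), Pow(211, Rational(1, 2))))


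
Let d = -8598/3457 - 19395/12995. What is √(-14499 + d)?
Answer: I*√1170761830263091866/8984743 ≈ 120.43*I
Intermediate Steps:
d = -35755905/8984743 (d = -8598*1/3457 - 19395*1/12995 = -8598/3457 - 3879/2599 = -35755905/8984743 ≈ -3.9796)
√(-14499 + d) = √(-14499 - 35755905/8984743) = √(-130305544662/8984743) = I*√1170761830263091866/8984743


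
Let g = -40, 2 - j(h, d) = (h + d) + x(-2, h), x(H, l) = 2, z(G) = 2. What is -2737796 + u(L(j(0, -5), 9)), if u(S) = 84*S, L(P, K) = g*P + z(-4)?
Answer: -2754428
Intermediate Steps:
j(h, d) = -d - h (j(h, d) = 2 - ((h + d) + 2) = 2 - ((d + h) + 2) = 2 - (2 + d + h) = 2 + (-2 - d - h) = -d - h)
L(P, K) = 2 - 40*P (L(P, K) = -40*P + 2 = 2 - 40*P)
-2737796 + u(L(j(0, -5), 9)) = -2737796 + 84*(2 - 40*(-1*(-5) - 1*0)) = -2737796 + 84*(2 - 40*(5 + 0)) = -2737796 + 84*(2 - 40*5) = -2737796 + 84*(2 - 200) = -2737796 + 84*(-198) = -2737796 - 16632 = -2754428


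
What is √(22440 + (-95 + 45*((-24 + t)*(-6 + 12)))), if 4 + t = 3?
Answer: √15595 ≈ 124.88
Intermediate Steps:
t = -1 (t = -4 + 3 = -1)
√(22440 + (-95 + 45*((-24 + t)*(-6 + 12)))) = √(22440 + (-95 + 45*((-24 - 1)*(-6 + 12)))) = √(22440 + (-95 + 45*(-25*6))) = √(22440 + (-95 + 45*(-150))) = √(22440 + (-95 - 6750)) = √(22440 - 6845) = √15595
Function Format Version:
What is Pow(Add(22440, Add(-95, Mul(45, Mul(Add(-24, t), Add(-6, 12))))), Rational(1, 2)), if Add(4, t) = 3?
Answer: Pow(15595, Rational(1, 2)) ≈ 124.88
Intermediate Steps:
t = -1 (t = Add(-4, 3) = -1)
Pow(Add(22440, Add(-95, Mul(45, Mul(Add(-24, t), Add(-6, 12))))), Rational(1, 2)) = Pow(Add(22440, Add(-95, Mul(45, Mul(Add(-24, -1), Add(-6, 12))))), Rational(1, 2)) = Pow(Add(22440, Add(-95, Mul(45, Mul(-25, 6)))), Rational(1, 2)) = Pow(Add(22440, Add(-95, Mul(45, -150))), Rational(1, 2)) = Pow(Add(22440, Add(-95, -6750)), Rational(1, 2)) = Pow(Add(22440, -6845), Rational(1, 2)) = Pow(15595, Rational(1, 2))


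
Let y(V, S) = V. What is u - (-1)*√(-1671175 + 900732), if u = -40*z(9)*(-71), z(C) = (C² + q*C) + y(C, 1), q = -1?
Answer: 230040 + I*√770443 ≈ 2.3004e+5 + 877.75*I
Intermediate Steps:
z(C) = C² (z(C) = (C² - C) + C = C²)
u = 230040 (u = -40*9²*(-71) = -40*81*(-71) = -3240*(-71) = 230040)
u - (-1)*√(-1671175 + 900732) = 230040 - (-1)*√(-1671175 + 900732) = 230040 - (-1)*√(-770443) = 230040 - (-1)*I*√770443 = 230040 + I*√770443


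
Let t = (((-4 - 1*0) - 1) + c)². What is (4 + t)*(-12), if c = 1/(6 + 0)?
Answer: -985/3 ≈ -328.33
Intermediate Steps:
c = ⅙ (c = 1/6 = ⅙ ≈ 0.16667)
t = 841/36 (t = (((-4 - 1*0) - 1) + ⅙)² = (((-4 + 0) - 1) + ⅙)² = ((-4 - 1) + ⅙)² = (-5 + ⅙)² = (-29/6)² = 841/36 ≈ 23.361)
(4 + t)*(-12) = (4 + 841/36)*(-12) = (985/36)*(-12) = -985/3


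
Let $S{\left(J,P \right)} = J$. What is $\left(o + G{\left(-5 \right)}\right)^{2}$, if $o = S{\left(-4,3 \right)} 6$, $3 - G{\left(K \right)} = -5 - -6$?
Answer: $484$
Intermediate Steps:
$G{\left(K \right)} = 2$ ($G{\left(K \right)} = 3 - \left(-5 - -6\right) = 3 - \left(-5 + 6\right) = 3 - 1 = 2$)
$o = -24$ ($o = \left(-4\right) 6 = -24$)
$\left(o + G{\left(-5 \right)}\right)^{2} = \left(-24 + 2\right)^{2} = \left(-22\right)^{2} = 484$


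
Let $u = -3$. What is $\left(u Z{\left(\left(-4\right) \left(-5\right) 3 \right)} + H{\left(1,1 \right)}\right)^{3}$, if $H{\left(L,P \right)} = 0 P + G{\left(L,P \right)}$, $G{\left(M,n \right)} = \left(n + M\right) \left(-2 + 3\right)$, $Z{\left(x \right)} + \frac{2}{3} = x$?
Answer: $-5451776$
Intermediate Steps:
$Z{\left(x \right)} = - \frac{2}{3} + x$
$G{\left(M,n \right)} = M + n$ ($G{\left(M,n \right)} = \left(M + n\right) 1 = M + n$)
$H{\left(L,P \right)} = L + P$ ($H{\left(L,P \right)} = 0 P + \left(L + P\right) = 0 + \left(L + P\right) = L + P$)
$\left(u Z{\left(\left(-4\right) \left(-5\right) 3 \right)} + H{\left(1,1 \right)}\right)^{3} = \left(- 3 \left(- \frac{2}{3} + \left(-4\right) \left(-5\right) 3\right) + \left(1 + 1\right)\right)^{3} = \left(- 3 \left(- \frac{2}{3} + 20 \cdot 3\right) + 2\right)^{3} = \left(- 3 \left(- \frac{2}{3} + 60\right) + 2\right)^{3} = \left(\left(-3\right) \frac{178}{3} + 2\right)^{3} = \left(-178 + 2\right)^{3} = \left(-176\right)^{3} = -5451776$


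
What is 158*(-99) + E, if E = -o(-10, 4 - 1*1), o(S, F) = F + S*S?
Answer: -15745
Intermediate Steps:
o(S, F) = F + S²
E = -103 (E = -((4 - 1*1) + (-10)²) = -((4 - 1) + 100) = -(3 + 100) = -1*103 = -103)
158*(-99) + E = 158*(-99) - 103 = -15642 - 103 = -15745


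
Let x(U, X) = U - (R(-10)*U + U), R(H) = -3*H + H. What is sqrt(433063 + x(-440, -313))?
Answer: sqrt(441863) ≈ 664.73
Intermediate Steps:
R(H) = -2*H
x(U, X) = -20*U (x(U, X) = U - ((-2*(-10))*U + U) = U - (20*U + U) = U - 21*U = -20*U)
sqrt(433063 + x(-440, -313)) = sqrt(433063 - 20*(-440)) = sqrt(433063 + 8800) = sqrt(441863)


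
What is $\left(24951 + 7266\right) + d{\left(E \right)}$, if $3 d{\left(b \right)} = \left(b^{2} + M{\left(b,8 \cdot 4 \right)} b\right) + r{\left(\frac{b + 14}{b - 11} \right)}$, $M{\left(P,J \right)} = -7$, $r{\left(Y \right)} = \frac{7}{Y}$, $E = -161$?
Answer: $\frac{2597851}{63} \approx 41236.0$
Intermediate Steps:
$d{\left(b \right)} = - \frac{7 b}{3} + \frac{b^{2}}{3} + \frac{7 \left(-11 + b\right)}{3 \left(14 + b\right)}$ ($d{\left(b \right)} = \frac{\left(b^{2} - 7 b\right) + \frac{7}{\left(b + 14\right) \frac{1}{b - 11}}}{3} = \frac{\left(b^{2} - 7 b\right) + \frac{7}{\left(14 + b\right) \frac{1}{-11 + b}}}{3} = \frac{\left(b^{2} - 7 b\right) + \frac{7}{\frac{1}{-11 + b} \left(14 + b\right)}}{3} = \frac{\left(b^{2} - 7 b\right) + 7 \frac{-11 + b}{14 + b}}{3} = \frac{\left(b^{2} - 7 b\right) + \frac{7 \left(-11 + b\right)}{14 + b}}{3} = \frac{b^{2} - 7 b + \frac{7 \left(-11 + b\right)}{14 + b}}{3} = - \frac{7 b}{3} + \frac{b^{2}}{3} + \frac{7 \left(-11 + b\right)}{3 \left(14 + b\right)}$)
$\left(24951 + 7266\right) + d{\left(E \right)} = \left(24951 + 7266\right) + \frac{-77 + 7 \left(-161\right) - 161 \left(-7 - 161\right) \left(14 - 161\right)}{3 \left(14 - 161\right)} = 32217 + \frac{-77 - 1127 - \left(-27048\right) \left(-147\right)}{3 \left(-147\right)} = 32217 + \frac{1}{3} \left(- \frac{1}{147}\right) \left(-77 - 1127 - 3976056\right) = 32217 + \frac{1}{3} \left(- \frac{1}{147}\right) \left(-3977260\right) = 32217 + \frac{568180}{63} = \frac{2597851}{63}$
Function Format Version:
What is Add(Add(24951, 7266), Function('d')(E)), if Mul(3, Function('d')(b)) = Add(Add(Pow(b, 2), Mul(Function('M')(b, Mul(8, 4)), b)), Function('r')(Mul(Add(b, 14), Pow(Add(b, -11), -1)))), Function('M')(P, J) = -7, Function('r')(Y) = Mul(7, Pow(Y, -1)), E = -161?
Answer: Rational(2597851, 63) ≈ 41236.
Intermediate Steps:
Function('d')(b) = Add(Mul(Rational(-7, 3), b), Mul(Rational(1, 3), Pow(b, 2)), Mul(Rational(7, 3), Pow(Add(14, b), -1), Add(-11, b))) (Function('d')(b) = Mul(Rational(1, 3), Add(Add(Pow(b, 2), Mul(-7, b)), Mul(7, Pow(Mul(Add(b, 14), Pow(Add(b, -11), -1)), -1)))) = Mul(Rational(1, 3), Add(Add(Pow(b, 2), Mul(-7, b)), Mul(7, Pow(Mul(Add(14, b), Pow(Add(-11, b), -1)), -1)))) = Mul(Rational(1, 3), Add(Add(Pow(b, 2), Mul(-7, b)), Mul(7, Pow(Mul(Pow(Add(-11, b), -1), Add(14, b)), -1)))) = Mul(Rational(1, 3), Add(Add(Pow(b, 2), Mul(-7, b)), Mul(7, Mul(Pow(Add(14, b), -1), Add(-11, b))))) = Mul(Rational(1, 3), Add(Add(Pow(b, 2), Mul(-7, b)), Mul(7, Pow(Add(14, b), -1), Add(-11, b)))) = Mul(Rational(1, 3), Add(Pow(b, 2), Mul(-7, b), Mul(7, Pow(Add(14, b), -1), Add(-11, b)))) = Add(Mul(Rational(-7, 3), b), Mul(Rational(1, 3), Pow(b, 2)), Mul(Rational(7, 3), Pow(Add(14, b), -1), Add(-11, b))))
Add(Add(24951, 7266), Function('d')(E)) = Add(Add(24951, 7266), Mul(Rational(1, 3), Pow(Add(14, -161), -1), Add(-77, Mul(7, -161), Mul(-161, Add(-7, -161), Add(14, -161))))) = Add(32217, Mul(Rational(1, 3), Pow(-147, -1), Add(-77, -1127, Mul(-161, -168, -147)))) = Add(32217, Mul(Rational(1, 3), Rational(-1, 147), Add(-77, -1127, -3976056))) = Add(32217, Mul(Rational(1, 3), Rational(-1, 147), -3977260)) = Add(32217, Rational(568180, 63)) = Rational(2597851, 63)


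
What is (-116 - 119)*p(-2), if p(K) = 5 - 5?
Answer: 0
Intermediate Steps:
p(K) = 0
(-116 - 119)*p(-2) = (-116 - 119)*0 = -235*0 = 0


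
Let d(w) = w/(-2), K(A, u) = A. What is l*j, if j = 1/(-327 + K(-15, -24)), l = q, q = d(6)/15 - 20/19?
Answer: 119/32490 ≈ 0.0036627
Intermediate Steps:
d(w) = -w/2 (d(w) = w*(-½) = -w/2)
q = -119/95 (q = -½*6/15 - 20/19 = -3*1/15 - 20*1/19 = -⅕ - 20/19 = -119/95 ≈ -1.2526)
l = -119/95 ≈ -1.2526
j = -1/342 (j = 1/(-327 - 15) = 1/(-342) = -1/342 ≈ -0.0029240)
l*j = -119/95*(-1/342) = 119/32490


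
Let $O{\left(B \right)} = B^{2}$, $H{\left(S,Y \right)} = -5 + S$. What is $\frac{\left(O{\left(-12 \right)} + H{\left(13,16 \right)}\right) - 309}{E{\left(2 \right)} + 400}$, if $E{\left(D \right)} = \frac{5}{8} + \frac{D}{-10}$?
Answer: $- \frac{6280}{16017} \approx -0.39208$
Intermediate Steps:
$E{\left(D \right)} = \frac{5}{8} - \frac{D}{10}$ ($E{\left(D \right)} = 5 \cdot \frac{1}{8} + D \left(- \frac{1}{10}\right) = \frac{5}{8} - \frac{D}{10}$)
$\frac{\left(O{\left(-12 \right)} + H{\left(13,16 \right)}\right) - 309}{E{\left(2 \right)} + 400} = \frac{\left(\left(-12\right)^{2} + \left(-5 + 13\right)\right) - 309}{\left(\frac{5}{8} - \frac{1}{5}\right) + 400} = \frac{\left(144 + 8\right) - 309}{\left(\frac{5}{8} - \frac{1}{5}\right) + 400} = \frac{152 - 309}{\frac{17}{40} + 400} = - \frac{157}{\frac{16017}{40}} = \left(-157\right) \frac{40}{16017} = - \frac{6280}{16017}$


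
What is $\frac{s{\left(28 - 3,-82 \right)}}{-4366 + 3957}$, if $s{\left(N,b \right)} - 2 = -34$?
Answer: $\frac{32}{409} \approx 0.07824$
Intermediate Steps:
$s{\left(N,b \right)} = -32$ ($s{\left(N,b \right)} = 2 - 34 = -32$)
$\frac{s{\left(28 - 3,-82 \right)}}{-4366 + 3957} = - \frac{32}{-4366 + 3957} = - \frac{32}{-409} = \left(-32\right) \left(- \frac{1}{409}\right) = \frac{32}{409}$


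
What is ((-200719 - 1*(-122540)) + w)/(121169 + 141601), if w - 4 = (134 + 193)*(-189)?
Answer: -69989/131385 ≈ -0.53270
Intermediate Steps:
w = -61799 (w = 4 + (134 + 193)*(-189) = 4 + 327*(-189) = 4 - 61803 = -61799)
((-200719 - 1*(-122540)) + w)/(121169 + 141601) = ((-200719 - 1*(-122540)) - 61799)/(121169 + 141601) = ((-200719 + 122540) - 61799)/262770 = (-78179 - 61799)*(1/262770) = -139978*1/262770 = -69989/131385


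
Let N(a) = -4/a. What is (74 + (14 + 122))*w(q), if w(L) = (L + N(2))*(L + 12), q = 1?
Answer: -2730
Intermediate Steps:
w(L) = (-2 + L)*(12 + L) (w(L) = (L - 4/2)*(L + 12) = (L - 4*½)*(12 + L) = (L - 2)*(12 + L) = (-2 + L)*(12 + L))
(74 + (14 + 122))*w(q) = (74 + (14 + 122))*(-24 + 1² + 10*1) = (74 + 136)*(-24 + 1 + 10) = 210*(-13) = -2730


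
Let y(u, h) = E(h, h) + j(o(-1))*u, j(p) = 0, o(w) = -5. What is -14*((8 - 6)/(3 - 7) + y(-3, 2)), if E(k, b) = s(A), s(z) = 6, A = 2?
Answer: -77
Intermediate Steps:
E(k, b) = 6
y(u, h) = 6 (y(u, h) = 6 + 0*u = 6 + 0 = 6)
-14*((8 - 6)/(3 - 7) + y(-3, 2)) = -14*((8 - 6)/(3 - 7) + 6) = -14*(2/(-4) + 6) = -14*(2*(-1/4) + 6) = -14*(-1/2 + 6) = -14*11/2 = -77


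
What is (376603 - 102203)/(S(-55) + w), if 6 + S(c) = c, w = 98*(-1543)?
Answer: -10976/6051 ≈ -1.8139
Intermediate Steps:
w = -151214
S(c) = -6 + c
(376603 - 102203)/(S(-55) + w) = (376603 - 102203)/((-6 - 55) - 151214) = 274400/(-61 - 151214) = 274400/(-151275) = 274400*(-1/151275) = -10976/6051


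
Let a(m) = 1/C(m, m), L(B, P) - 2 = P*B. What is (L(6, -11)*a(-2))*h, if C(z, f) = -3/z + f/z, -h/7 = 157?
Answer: 140672/5 ≈ 28134.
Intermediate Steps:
L(B, P) = 2 + B*P (L(B, P) = 2 + P*B = 2 + B*P)
h = -1099 (h = -7*157 = -1099)
a(m) = m/(-3 + m) (a(m) = 1/((-3 + m)/m) = m/(-3 + m))
(L(6, -11)*a(-2))*h = ((2 + 6*(-11))*(-2/(-3 - 2)))*(-1099) = ((2 - 66)*(-2/(-5)))*(-1099) = -(-128)*(-1)/5*(-1099) = -64*⅖*(-1099) = -128/5*(-1099) = 140672/5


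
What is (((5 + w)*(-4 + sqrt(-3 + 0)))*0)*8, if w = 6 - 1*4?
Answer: 0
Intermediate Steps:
w = 2 (w = 6 - 4 = 2)
(((5 + w)*(-4 + sqrt(-3 + 0)))*0)*8 = (((5 + 2)*(-4 + sqrt(-3 + 0)))*0)*8 = ((7*(-4 + sqrt(-3)))*0)*8 = ((7*(-4 + I*sqrt(3)))*0)*8 = ((-28 + 7*I*sqrt(3))*0)*8 = 0*8 = 0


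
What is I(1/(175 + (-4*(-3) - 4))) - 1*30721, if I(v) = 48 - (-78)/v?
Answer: -16399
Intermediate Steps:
I(v) = 48 + 78/v
I(1/(175 + (-4*(-3) - 4))) - 1*30721 = (48 + 78/(1/(175 + (-4*(-3) - 4)))) - 1*30721 = (48 + 78/(1/(175 + (12 - 4)))) - 30721 = (48 + 78/(1/(175 + 8))) - 30721 = (48 + 78/(1/183)) - 30721 = (48 + 78*183) - 30721 = (48 + 14274) - 30721 = 14322 - 30721 = -16399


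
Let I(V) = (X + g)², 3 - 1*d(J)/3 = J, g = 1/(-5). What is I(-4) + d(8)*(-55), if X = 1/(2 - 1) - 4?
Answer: 20881/25 ≈ 835.24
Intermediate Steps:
g = -⅕ ≈ -0.20000
d(J) = 9 - 3*J
X = -3 (X = 1/1 - 4 = 1 - 4 = -3)
I(V) = 256/25 (I(V) = (-3 - ⅕)² = (-16/5)² = 256/25)
I(-4) + d(8)*(-55) = 256/25 + (9 - 3*8)*(-55) = 256/25 + (9 - 24)*(-55) = 256/25 - 15*(-55) = 256/25 + 825 = 20881/25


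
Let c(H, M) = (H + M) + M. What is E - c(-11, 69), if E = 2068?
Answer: 1941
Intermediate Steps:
c(H, M) = H + 2*M
E - c(-11, 69) = 2068 - (-11 + 2*69) = 2068 - (-11 + 138) = 2068 - 1*127 = 2068 - 127 = 1941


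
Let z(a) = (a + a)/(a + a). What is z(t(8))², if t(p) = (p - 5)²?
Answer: 1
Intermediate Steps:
t(p) = (-5 + p)²
z(a) = 1 (z(a) = (2*a)/((2*a)) = (2*a)*(1/(2*a)) = 1)
z(t(8))² = 1² = 1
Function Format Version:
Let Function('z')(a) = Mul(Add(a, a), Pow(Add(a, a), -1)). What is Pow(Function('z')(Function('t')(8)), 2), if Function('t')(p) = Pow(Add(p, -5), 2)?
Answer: 1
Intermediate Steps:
Function('t')(p) = Pow(Add(-5, p), 2)
Function('z')(a) = 1 (Function('z')(a) = Mul(Mul(2, a), Pow(Mul(2, a), -1)) = Mul(Mul(2, a), Mul(Rational(1, 2), Pow(a, -1))) = 1)
Pow(Function('z')(Function('t')(8)), 2) = Pow(1, 2) = 1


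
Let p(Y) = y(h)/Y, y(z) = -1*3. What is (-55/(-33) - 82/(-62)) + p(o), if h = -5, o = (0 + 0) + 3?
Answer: 185/93 ≈ 1.9892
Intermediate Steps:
o = 3 (o = 0 + 3 = 3)
y(z) = -3
p(Y) = -3/Y
(-55/(-33) - 82/(-62)) + p(o) = (-55/(-33) - 82/(-62)) - 3/3 = (-55*(-1/33) - 82*(-1/62)) - 3*1/3 = (5/3 + 41/31) - 1 = 278/93 - 1 = 185/93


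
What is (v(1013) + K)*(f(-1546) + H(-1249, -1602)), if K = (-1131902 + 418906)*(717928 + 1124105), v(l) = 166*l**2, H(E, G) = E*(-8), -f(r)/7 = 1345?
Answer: -757711678301678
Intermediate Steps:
f(r) = -9415 (f(r) = -7*1345 = -9415)
H(E, G) = -8*E
K = -1313362160868 (K = -712996*1842033 = -1313362160868)
(v(1013) + K)*(f(-1546) + H(-1249, -1602)) = (166*1013**2 - 1313362160868)*(-9415 - 8*(-1249)) = (166*1026169 - 1313362160868)*(-9415 + 9992) = (170344054 - 1313362160868)*577 = -1313191816814*577 = -757711678301678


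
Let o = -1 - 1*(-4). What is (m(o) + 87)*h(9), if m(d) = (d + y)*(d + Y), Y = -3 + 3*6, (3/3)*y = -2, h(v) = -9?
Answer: -945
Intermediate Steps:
y = -2
o = 3 (o = -1 + 4 = 3)
Y = 15 (Y = -3 + 18 = 15)
m(d) = (-2 + d)*(15 + d) (m(d) = (d - 2)*(d + 15) = (-2 + d)*(15 + d))
(m(o) + 87)*h(9) = ((-30 + 3² + 13*3) + 87)*(-9) = ((-30 + 9 + 39) + 87)*(-9) = (18 + 87)*(-9) = 105*(-9) = -945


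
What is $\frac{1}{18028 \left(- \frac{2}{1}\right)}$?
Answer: $- \frac{1}{36056} \approx -2.7735 \cdot 10^{-5}$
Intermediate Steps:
$\frac{1}{18028 \left(- \frac{2}{1}\right)} = \frac{1}{18028 \left(\left(-2\right) 1\right)} = \frac{1}{18028 \left(-2\right)} = \frac{1}{-36056} = - \frac{1}{36056}$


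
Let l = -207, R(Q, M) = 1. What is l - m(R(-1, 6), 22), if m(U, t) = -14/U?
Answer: -193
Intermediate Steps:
l - m(R(-1, 6), 22) = -207 - (-14)/1 = -207 - (-14) = -207 - 1*(-14) = -207 + 14 = -193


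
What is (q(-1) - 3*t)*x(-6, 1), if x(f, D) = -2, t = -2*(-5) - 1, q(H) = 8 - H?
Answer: 36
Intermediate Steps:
t = 9 (t = 10 - 1 = 9)
(q(-1) - 3*t)*x(-6, 1) = ((8 - 1*(-1)) - 3*9)*(-2) = ((8 + 1) - 27)*(-2) = (9 - 27)*(-2) = -18*(-2) = 36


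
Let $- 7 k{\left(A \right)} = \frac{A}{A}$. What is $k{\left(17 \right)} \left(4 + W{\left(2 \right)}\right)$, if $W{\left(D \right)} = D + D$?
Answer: $- \frac{8}{7} \approx -1.1429$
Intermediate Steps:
$k{\left(A \right)} = - \frac{1}{7}$ ($k{\left(A \right)} = - \frac{A \frac{1}{A}}{7} = \left(- \frac{1}{7}\right) 1 = - \frac{1}{7}$)
$W{\left(D \right)} = 2 D$
$k{\left(17 \right)} \left(4 + W{\left(2 \right)}\right) = - \frac{4 + 2 \cdot 2}{7} = - \frac{4 + 4}{7} = \left(- \frac{1}{7}\right) 8 = - \frac{8}{7}$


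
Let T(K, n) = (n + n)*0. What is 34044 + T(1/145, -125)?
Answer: 34044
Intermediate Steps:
T(K, n) = 0 (T(K, n) = (2*n)*0 = 0)
34044 + T(1/145, -125) = 34044 + 0 = 34044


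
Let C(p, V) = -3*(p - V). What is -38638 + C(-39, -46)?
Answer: -38659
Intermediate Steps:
C(p, V) = -3*p + 3*V
-38638 + C(-39, -46) = -38638 + (-3*(-39) + 3*(-46)) = -38638 + (117 - 138) = -38638 - 21 = -38659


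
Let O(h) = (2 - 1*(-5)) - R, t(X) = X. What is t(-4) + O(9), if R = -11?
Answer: 14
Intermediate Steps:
O(h) = 18 (O(h) = (2 - 1*(-5)) - 1*(-11) = (2 + 5) + 11 = 7 + 11 = 18)
t(-4) + O(9) = -4 + 18 = 14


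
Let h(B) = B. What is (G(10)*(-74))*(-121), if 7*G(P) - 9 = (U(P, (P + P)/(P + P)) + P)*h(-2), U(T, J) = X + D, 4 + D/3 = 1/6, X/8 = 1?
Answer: -35816/7 ≈ -5116.6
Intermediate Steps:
X = 8 (X = 8*1 = 8)
D = -23/2 (D = -12 + 3/6 = -12 + 3*(⅙) = -12 + ½ = -23/2 ≈ -11.500)
U(T, J) = -7/2 (U(T, J) = 8 - 23/2 = -7/2)
G(P) = 16/7 - 2*P/7 (G(P) = 9/7 + ((-7/2 + P)*(-2))/7 = 9/7 + (7 - 2*P)/7 = 9/7 + (1 - 2*P/7) = 16/7 - 2*P/7)
(G(10)*(-74))*(-121) = ((16/7 - 2/7*10)*(-74))*(-121) = ((16/7 - 20/7)*(-74))*(-121) = -4/7*(-74)*(-121) = (296/7)*(-121) = -35816/7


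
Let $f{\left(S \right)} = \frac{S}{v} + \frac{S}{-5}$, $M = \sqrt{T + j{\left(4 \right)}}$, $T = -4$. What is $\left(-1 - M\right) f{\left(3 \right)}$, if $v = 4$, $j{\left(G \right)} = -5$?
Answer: $- \frac{3}{20} - \frac{9 i}{20} \approx -0.15 - 0.45 i$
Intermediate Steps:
$M = 3 i$ ($M = \sqrt{-4 - 5} = \sqrt{-9} = 3 i \approx 3.0 i$)
$f{\left(S \right)} = \frac{S}{20}$ ($f{\left(S \right)} = \frac{S}{4} + \frac{S}{-5} = S \frac{1}{4} + S \left(- \frac{1}{5}\right) = \frac{S}{4} - \frac{S}{5} = \frac{S}{20}$)
$\left(-1 - M\right) f{\left(3 \right)} = \left(-1 - 3 i\right) \frac{1}{20} \cdot 3 = \left(-1 - 3 i\right) \frac{3}{20} = - \frac{3}{20} - \frac{9 i}{20}$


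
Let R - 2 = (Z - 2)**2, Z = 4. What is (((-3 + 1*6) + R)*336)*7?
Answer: 21168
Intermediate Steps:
R = 6 (R = 2 + (4 - 2)**2 = 2 + 2**2 = 2 + 4 = 6)
(((-3 + 1*6) + R)*336)*7 = (((-3 + 1*6) + 6)*336)*7 = (((-3 + 6) + 6)*336)*7 = ((3 + 6)*336)*7 = (9*336)*7 = 3024*7 = 21168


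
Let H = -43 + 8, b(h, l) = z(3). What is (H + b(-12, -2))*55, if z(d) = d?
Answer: -1760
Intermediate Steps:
b(h, l) = 3
H = -35
(H + b(-12, -2))*55 = (-35 + 3)*55 = -32*55 = -1760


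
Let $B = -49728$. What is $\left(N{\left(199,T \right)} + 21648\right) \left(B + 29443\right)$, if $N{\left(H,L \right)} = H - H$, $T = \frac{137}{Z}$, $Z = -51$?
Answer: $-439129680$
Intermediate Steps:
$T = - \frac{137}{51}$ ($T = \frac{137}{-51} = 137 \left(- \frac{1}{51}\right) = - \frac{137}{51} \approx -2.6863$)
$N{\left(H,L \right)} = 0$
$\left(N{\left(199,T \right)} + 21648\right) \left(B + 29443\right) = \left(0 + 21648\right) \left(-49728 + 29443\right) = 21648 \left(-20285\right) = -439129680$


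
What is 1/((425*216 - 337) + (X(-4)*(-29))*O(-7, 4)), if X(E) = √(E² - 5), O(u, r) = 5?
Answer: 91463/8365249094 + 145*√11/8365249094 ≈ 1.0991e-5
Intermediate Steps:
X(E) = √(-5 + E²)
1/((425*216 - 337) + (X(-4)*(-29))*O(-7, 4)) = 1/((425*216 - 337) + (√(-5 + (-4)²)*(-29))*5) = 1/((91800 - 337) + (√(-5 + 16)*(-29))*5) = 1/(91463 + (√11*(-29))*5) = 1/(91463 - 29*√11*5) = 1/(91463 - 145*√11)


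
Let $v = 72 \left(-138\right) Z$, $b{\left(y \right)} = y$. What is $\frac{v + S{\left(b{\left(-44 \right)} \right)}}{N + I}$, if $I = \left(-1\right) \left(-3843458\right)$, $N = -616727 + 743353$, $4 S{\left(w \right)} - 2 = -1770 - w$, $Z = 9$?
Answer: $- \frac{89855}{3970084} \approx -0.022633$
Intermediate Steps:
$S{\left(w \right)} = -442 - \frac{w}{4}$ ($S{\left(w \right)} = \frac{1}{2} + \frac{-1770 - w}{4} = \frac{1}{2} - \left(\frac{885}{2} + \frac{w}{4}\right) = -442 - \frac{w}{4}$)
$v = -89424$ ($v = 72 \left(-138\right) 9 = \left(-9936\right) 9 = -89424$)
$N = 126626$
$I = 3843458$
$\frac{v + S{\left(b{\left(-44 \right)} \right)}}{N + I} = \frac{-89424 - 431}{126626 + 3843458} = \frac{-89424 + \left(-442 + 11\right)}{3970084} = \left(-89424 - 431\right) \frac{1}{3970084} = \left(-89855\right) \frac{1}{3970084} = - \frac{89855}{3970084}$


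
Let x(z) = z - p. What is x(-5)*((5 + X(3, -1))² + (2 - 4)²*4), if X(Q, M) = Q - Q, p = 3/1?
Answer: -328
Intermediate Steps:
p = 3 (p = 3*1 = 3)
X(Q, M) = 0
x(z) = -3 + z (x(z) = z - 1*3 = z - 3 = -3 + z)
x(-5)*((5 + X(3, -1))² + (2 - 4)²*4) = (-3 - 5)*((5 + 0)² + (2 - 4)²*4) = -8*(5² + (-2)²*4) = -8*(25 + 4*4) = -8*(25 + 16) = -8*41 = -328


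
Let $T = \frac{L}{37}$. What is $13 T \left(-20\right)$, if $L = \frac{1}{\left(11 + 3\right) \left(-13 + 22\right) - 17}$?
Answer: $- \frac{260}{4033} \approx -0.064468$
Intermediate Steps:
$L = \frac{1}{109}$ ($L = \frac{1}{14 \cdot 9 - 17} = \frac{1}{126 - 17} = \frac{1}{109} \approx 0.0091743$)
$T = \frac{1}{4033}$ ($T = \frac{1}{109 \cdot 37} = \frac{1}{109} \cdot \frac{1}{37} = \frac{1}{4033} \approx 0.00024795$)
$13 T \left(-20\right) = 13 \cdot \frac{1}{4033} \left(-20\right) = \frac{13}{4033} \left(-20\right) = - \frac{260}{4033}$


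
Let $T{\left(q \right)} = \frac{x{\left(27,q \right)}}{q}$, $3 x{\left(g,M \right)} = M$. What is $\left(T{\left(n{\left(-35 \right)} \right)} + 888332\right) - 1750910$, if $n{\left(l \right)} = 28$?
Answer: $- \frac{2587733}{3} \approx -8.6258 \cdot 10^{5}$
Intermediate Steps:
$x{\left(g,M \right)} = \frac{M}{3}$
$T{\left(q \right)} = \frac{1}{3}$ ($T{\left(q \right)} = \frac{\frac{1}{3} q}{q} = \frac{1}{3}$)
$\left(T{\left(n{\left(-35 \right)} \right)} + 888332\right) - 1750910 = \left(\frac{1}{3} + 888332\right) - 1750910 = \frac{2664997}{3} - 1750910 = - \frac{2587733}{3}$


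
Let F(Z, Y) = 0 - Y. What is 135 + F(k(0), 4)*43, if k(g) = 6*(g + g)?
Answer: -37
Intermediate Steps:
k(g) = 12*g (k(g) = 6*(2*g) = 12*g)
F(Z, Y) = -Y
135 + F(k(0), 4)*43 = 135 - 1*4*43 = 135 - 4*43 = 135 - 172 = -37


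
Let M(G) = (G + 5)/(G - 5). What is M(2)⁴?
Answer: 2401/81 ≈ 29.642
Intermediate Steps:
M(G) = (5 + G)/(-5 + G)
M(2)⁴ = ((5 + 2)/(-5 + 2))⁴ = (7/(-3))⁴ = (-⅓*7)⁴ = (-7/3)⁴ = 2401/81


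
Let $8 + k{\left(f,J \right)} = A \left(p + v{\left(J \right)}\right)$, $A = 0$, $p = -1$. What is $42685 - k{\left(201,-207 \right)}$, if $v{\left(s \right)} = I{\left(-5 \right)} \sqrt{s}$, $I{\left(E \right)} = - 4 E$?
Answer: $42693$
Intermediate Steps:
$v{\left(s \right)} = 20 \sqrt{s}$ ($v{\left(s \right)} = \left(-4\right) \left(-5\right) \sqrt{s} = 20 \sqrt{s}$)
$k{\left(f,J \right)} = -8$ ($k{\left(f,J \right)} = -8 + 0 \left(-1 + 20 \sqrt{J}\right) = -8 + 0 = -8$)
$42685 - k{\left(201,-207 \right)} = 42685 - -8 = 42685 + 8 = 42693$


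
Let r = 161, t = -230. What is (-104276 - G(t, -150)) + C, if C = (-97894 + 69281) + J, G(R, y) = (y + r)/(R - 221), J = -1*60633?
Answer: -7934401/41 ≈ -1.9352e+5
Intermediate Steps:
J = -60633
G(R, y) = (161 + y)/(-221 + R) (G(R, y) = (y + 161)/(R - 221) = (161 + y)/(-221 + R))
C = -89246 (C = (-97894 + 69281) - 60633 = -28613 - 60633 = -89246)
(-104276 - G(t, -150)) + C = (-104276 - (161 - 150)/(-221 - 230)) - 89246 = (-104276 - 11/(-451)) - 89246 = (-104276 - (-1)*11/451) - 89246 = (-104276 - 1*(-1/41)) - 89246 = (-104276 + 1/41) - 89246 = -4275315/41 - 89246 = -7934401/41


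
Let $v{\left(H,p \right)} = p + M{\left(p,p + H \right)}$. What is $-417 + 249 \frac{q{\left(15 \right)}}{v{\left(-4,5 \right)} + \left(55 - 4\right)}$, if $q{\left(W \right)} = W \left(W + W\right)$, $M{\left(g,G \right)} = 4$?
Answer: $\frac{2901}{2} \approx 1450.5$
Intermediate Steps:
$v{\left(H,p \right)} = 4 + p$ ($v{\left(H,p \right)} = p + 4 = 4 + p$)
$q{\left(W \right)} = 2 W^{2}$ ($q{\left(W \right)} = W 2 W = 2 W^{2}$)
$-417 + 249 \frac{q{\left(15 \right)}}{v{\left(-4,5 \right)} + \left(55 - 4\right)} = -417 + 249 \frac{2 \cdot 15^{2}}{\left(4 + 5\right) + \left(55 - 4\right)} = -417 + 249 \frac{2 \cdot 225}{9 + 51} = -417 + 249 \cdot \frac{450}{60} = -417 + 249 \cdot 450 \cdot \frac{1}{60} = -417 + 249 \cdot \frac{15}{2} = -417 + \frac{3735}{2} = \frac{2901}{2}$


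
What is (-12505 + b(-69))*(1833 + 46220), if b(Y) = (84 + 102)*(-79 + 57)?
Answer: -797535641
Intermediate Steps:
b(Y) = -4092 (b(Y) = 186*(-22) = -4092)
(-12505 + b(-69))*(1833 + 46220) = (-12505 - 4092)*(1833 + 46220) = -16597*48053 = -797535641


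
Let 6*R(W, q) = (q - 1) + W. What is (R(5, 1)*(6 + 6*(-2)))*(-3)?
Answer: 15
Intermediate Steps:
R(W, q) = -1/6 + W/6 + q/6 (R(W, q) = ((q - 1) + W)/6 = ((-1 + q) + W)/6 = (-1 + W + q)/6 = -1/6 + W/6 + q/6)
(R(5, 1)*(6 + 6*(-2)))*(-3) = ((-1/6 + (1/6)*5 + (1/6)*1)*(6 + 6*(-2)))*(-3) = ((-1/6 + 5/6 + 1/6)*(6 - 12))*(-3) = ((5/6)*(-6))*(-3) = -5*(-3) = 15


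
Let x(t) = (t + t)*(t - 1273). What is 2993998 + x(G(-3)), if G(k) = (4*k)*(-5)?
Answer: 2848438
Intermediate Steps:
G(k) = -20*k
x(t) = 2*t*(-1273 + t) (x(t) = (2*t)*(-1273 + t) = 2*t*(-1273 + t))
2993998 + x(G(-3)) = 2993998 + 2*(-20*(-3))*(-1273 - 20*(-3)) = 2993998 + 2*60*(-1273 + 60) = 2993998 + 2*60*(-1213) = 2993998 - 145560 = 2848438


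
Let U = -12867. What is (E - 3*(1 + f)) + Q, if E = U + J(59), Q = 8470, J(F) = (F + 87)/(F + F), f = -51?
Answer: -250500/59 ≈ -4245.8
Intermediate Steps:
J(F) = (87 + F)/(2*F) (J(F) = (87 + F)/((2*F)) = (87 + F)*(1/(2*F)) = (87 + F)/(2*F))
E = -759080/59 (E = -12867 + (½)*(87 + 59)/59 = -12867 + (½)*(1/59)*146 = -12867 + 73/59 = -759080/59 ≈ -12866.)
(E - 3*(1 + f)) + Q = (-759080/59 - 3*(1 - 51)) + 8470 = (-759080/59 - 3*(-50)) + 8470 = (-759080/59 + 150) + 8470 = -750230/59 + 8470 = -250500/59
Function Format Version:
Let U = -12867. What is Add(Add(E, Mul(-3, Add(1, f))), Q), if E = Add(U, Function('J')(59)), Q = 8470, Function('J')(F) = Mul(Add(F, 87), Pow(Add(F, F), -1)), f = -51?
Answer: Rational(-250500, 59) ≈ -4245.8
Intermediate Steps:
Function('J')(F) = Mul(Rational(1, 2), Pow(F, -1), Add(87, F)) (Function('J')(F) = Mul(Add(87, F), Pow(Mul(2, F), -1)) = Mul(Add(87, F), Mul(Rational(1, 2), Pow(F, -1))) = Mul(Rational(1, 2), Pow(F, -1), Add(87, F)))
E = Rational(-759080, 59) (E = Add(-12867, Mul(Rational(1, 2), Pow(59, -1), Add(87, 59))) = Add(-12867, Mul(Rational(1, 2), Rational(1, 59), 146)) = Add(-12867, Rational(73, 59)) = Rational(-759080, 59) ≈ -12866.)
Add(Add(E, Mul(-3, Add(1, f))), Q) = Add(Add(Rational(-759080, 59), Mul(-3, Add(1, -51))), 8470) = Add(Add(Rational(-759080, 59), Mul(-3, -50)), 8470) = Add(Add(Rational(-759080, 59), 150), 8470) = Add(Rational(-750230, 59), 8470) = Rational(-250500, 59)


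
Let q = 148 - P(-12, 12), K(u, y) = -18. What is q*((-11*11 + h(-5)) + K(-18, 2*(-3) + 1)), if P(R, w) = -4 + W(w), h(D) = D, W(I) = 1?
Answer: -21744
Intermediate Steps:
P(R, w) = -3 (P(R, w) = -4 + 1 = -3)
q = 151 (q = 148 - 1*(-3) = 148 + 3 = 151)
q*((-11*11 + h(-5)) + K(-18, 2*(-3) + 1)) = 151*((-11*11 - 5) - 18) = 151*((-121 - 5) - 18) = 151*(-126 - 18) = 151*(-144) = -21744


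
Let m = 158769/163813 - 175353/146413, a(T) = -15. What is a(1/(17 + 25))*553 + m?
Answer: -15304283498019/1844950213 ≈ -8295.2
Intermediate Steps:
m = -421481184/1844950213 (m = 158769*(1/163813) - 175353*1/146413 = 12213/12601 - 175353/146413 = -421481184/1844950213 ≈ -0.22845)
a(1/(17 + 25))*553 + m = -15*553 - 421481184/1844950213 = -8295 - 421481184/1844950213 = -15304283498019/1844950213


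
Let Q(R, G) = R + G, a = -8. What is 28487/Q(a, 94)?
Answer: 28487/86 ≈ 331.24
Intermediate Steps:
Q(R, G) = G + R
28487/Q(a, 94) = 28487/(94 - 8) = 28487/86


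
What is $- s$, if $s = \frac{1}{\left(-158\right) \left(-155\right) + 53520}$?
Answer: $- \frac{1}{78010} \approx -1.2819 \cdot 10^{-5}$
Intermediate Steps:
$s = \frac{1}{78010}$ ($s = \frac{1}{24490 + 53520} = \frac{1}{78010} \approx 1.2819 \cdot 10^{-5}$)
$- s = \left(-1\right) \frac{1}{78010} = - \frac{1}{78010}$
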